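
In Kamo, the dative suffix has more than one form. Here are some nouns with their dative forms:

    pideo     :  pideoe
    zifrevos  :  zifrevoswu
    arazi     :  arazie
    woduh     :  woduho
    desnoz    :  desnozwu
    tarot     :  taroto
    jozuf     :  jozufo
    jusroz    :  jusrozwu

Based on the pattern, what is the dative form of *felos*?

The alternation tracks the final sound of the stem — -wu when the stem ends in a sibilant (*zifrevos*, *desnoz*, *jusroz*); -o when the stem ends in a non-sibilant consonant (*woduh*, *tarot*, *jozuf*); -e when the stem ends in a vowel (*pideo*, *arazi*).
The final sound of *felos* is /s/, which is a sibilant, so the suffix is -wu, giving *feloswu*.

feloswu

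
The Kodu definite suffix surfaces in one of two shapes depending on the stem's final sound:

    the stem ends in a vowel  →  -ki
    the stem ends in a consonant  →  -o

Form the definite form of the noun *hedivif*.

Since the final sound of *hedivif* is /f/ (a consonant), it takes -o, giving *hedivifo*.

hedivifo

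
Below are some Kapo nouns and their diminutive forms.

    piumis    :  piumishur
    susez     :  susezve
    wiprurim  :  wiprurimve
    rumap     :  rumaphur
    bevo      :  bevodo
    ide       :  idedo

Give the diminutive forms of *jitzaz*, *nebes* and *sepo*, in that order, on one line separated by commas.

jitzazve, nebeshur, sepodo

Looking at the final sound of each stem: -hur when the stem ends in a voiceless consonant (*piumis*, *rumap*); -ve when the stem ends in a voiced consonant (*susez*, *wiprurim*); -do when the stem ends in a vowel (*bevo*, *ide*).
*jitzaz*: final sound = /z/, a voiced consonant → -ve → *jitzazve*.
*nebes* — final sound /s/ (a voiceless consonant) → -hur → *nebeshur*.
Since the final sound of *sepo* is /o/ (a vowel), it takes -do, giving *sepodo*.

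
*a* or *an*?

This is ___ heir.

an

The indefinite article is chosen by the initial *sound* of the following word, not its spelling.
*heir* begins with the sound /ɛ/ (silent h) — a vowel sound.
So the article is *an*: This is an heir.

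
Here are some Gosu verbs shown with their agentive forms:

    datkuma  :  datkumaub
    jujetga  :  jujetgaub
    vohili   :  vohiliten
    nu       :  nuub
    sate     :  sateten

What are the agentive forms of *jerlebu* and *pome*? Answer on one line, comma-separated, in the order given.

jerlebuub, pometen

The alternation tracks the last vowel of the stem — -ten when the last vowel of the stem is a front vowel (*vohili*, *sate*); -ub when the last vowel of the stem is a back vowel (*datkuma*, *jujetga*, *nu*).
The last vowel of *jerlebu* is /u/, which is a back vowel, so the suffix is -ub, giving *jerlebuub*.
*pome*: last vowel = /e/, a front vowel → -ten → *pometen*.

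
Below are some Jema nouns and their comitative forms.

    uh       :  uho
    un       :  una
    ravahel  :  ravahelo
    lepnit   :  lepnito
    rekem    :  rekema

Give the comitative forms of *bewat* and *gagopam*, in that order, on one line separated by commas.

The alternation tracks the final consonant of the stem — -a when the stem ends in a nasal (*un*, *rekem*); -o when the stem ends in a non-nasal consonant (*uh*, *ravahel*, *lepnit*).
*bewat* — final consonant /t/ (non-nasal) → -o → *bewato*.
Since the final consonant of *gagopam* is /m/ (a nasal), it takes -a, giving *gagopama*.

bewato, gagopama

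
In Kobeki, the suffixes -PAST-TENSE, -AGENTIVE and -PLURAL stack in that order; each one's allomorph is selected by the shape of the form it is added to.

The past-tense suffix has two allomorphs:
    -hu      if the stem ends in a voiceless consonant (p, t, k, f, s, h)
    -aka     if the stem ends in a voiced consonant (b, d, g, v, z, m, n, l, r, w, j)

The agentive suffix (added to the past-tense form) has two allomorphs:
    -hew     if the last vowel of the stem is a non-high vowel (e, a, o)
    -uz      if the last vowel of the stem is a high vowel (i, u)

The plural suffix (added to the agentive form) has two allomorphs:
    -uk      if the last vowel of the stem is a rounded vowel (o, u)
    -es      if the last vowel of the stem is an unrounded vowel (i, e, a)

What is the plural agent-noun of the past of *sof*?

sofhuuzuk

The final consonant of *sof* is /f/, which is voiceless, so the past-tense suffix is -hu, giving *sofhu*.
The past-tense form *sofhu*: last vowel = /u/, a high vowel → -uz → *sofhuuz*.
The last vowel of the agentive form *sofhuuz* is /u/, which is a rounded vowel, so the plural suffix is -uk, giving *sofhuuzuk*.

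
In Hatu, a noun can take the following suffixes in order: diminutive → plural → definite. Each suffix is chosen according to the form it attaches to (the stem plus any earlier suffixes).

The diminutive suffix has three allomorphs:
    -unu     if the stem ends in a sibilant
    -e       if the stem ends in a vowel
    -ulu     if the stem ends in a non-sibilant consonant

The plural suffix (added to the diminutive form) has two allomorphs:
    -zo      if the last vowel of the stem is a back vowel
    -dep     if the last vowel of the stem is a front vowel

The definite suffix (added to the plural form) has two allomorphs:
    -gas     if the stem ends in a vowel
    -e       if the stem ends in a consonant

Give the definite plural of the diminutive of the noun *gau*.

gauedepe

Since the final sound of *gau* is /u/ (a vowel), it takes -e, giving *gaue*.
The last vowel of the diminutive form *gaue* is /e/, which is a front vowel, so the plural suffix is -dep, giving *gauedep*.
The plural form *gauedep*: final sound = /p/, a consonant → -e → *gauedepe*.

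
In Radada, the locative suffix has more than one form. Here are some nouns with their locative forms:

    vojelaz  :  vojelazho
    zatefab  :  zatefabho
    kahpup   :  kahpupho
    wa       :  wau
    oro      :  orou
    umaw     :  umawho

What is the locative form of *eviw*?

Looking at the final sound of each stem: -ho when the stem ends in a consonant (*vojelaz*, *zatefab*, *kahpup*, *umaw*); -u when the stem ends in a vowel (*wa*, *oro*).
*eviw* — final sound /w/ (a consonant) → -ho → *eviwho*.

eviwho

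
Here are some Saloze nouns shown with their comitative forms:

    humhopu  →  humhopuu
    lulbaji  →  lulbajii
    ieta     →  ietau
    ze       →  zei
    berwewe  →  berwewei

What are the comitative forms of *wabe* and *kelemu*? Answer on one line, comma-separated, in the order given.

wabei, kelemuu

The suffix is conditioned by the last vowel: -i when the last vowel of the stem is a front vowel (*lulbaji*, *ze*, *berwewe*); -u when the last vowel of the stem is a back vowel (*humhopu*, *ieta*).
*wabe* — last vowel /e/ (a front vowel) → -i → *wabei*.
*kelemu* — last vowel /u/ (a back vowel) → -u → *kelemuu*.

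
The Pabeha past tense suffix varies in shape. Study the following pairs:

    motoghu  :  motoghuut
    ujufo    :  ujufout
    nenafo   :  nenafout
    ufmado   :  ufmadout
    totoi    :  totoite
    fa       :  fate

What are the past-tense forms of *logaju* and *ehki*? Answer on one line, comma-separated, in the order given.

The suffix is conditioned by the last vowel: -ut when the last vowel of the stem is a rounded vowel (*motoghu*, *ujufo*, *nenafo*, *ufmado*); -te when the last vowel of the stem is an unrounded vowel (*totoi*, *fa*).
*logaju*: last vowel = /u/, a rounded vowel → -ut → *logajuut*.
*ehki*: last vowel = /i/, an unrounded vowel → -te → *ehkite*.

logajuut, ehkite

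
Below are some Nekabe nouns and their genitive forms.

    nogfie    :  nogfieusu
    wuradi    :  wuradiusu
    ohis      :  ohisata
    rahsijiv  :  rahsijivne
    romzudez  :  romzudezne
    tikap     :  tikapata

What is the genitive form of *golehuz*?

golehuzne

Looking at the final sound of each stem: -ata when the stem ends in a voiceless consonant (*ohis*, *tikap*); -ne when the stem ends in a voiced consonant (*rahsijiv*, *romzudez*); -usu when the stem ends in a vowel (*nogfie*, *wuradi*).
*golehuz* — final sound /z/ (a voiced consonant) → -ne → *golehuzne*.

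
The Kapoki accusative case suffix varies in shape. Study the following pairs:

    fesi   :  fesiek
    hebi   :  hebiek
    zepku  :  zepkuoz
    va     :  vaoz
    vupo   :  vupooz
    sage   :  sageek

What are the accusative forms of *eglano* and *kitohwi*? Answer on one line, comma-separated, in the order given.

The pattern is front/back vowel harmony: -ek when the last vowel of the stem is a front vowel (*fesi*, *hebi*, *sage*); -oz when the last vowel of the stem is a back vowel (*zepku*, *va*, *vupo*).
*eglano* — last vowel /o/ (a back vowel) → -oz → *eglanooz*.
Since the last vowel of *kitohwi* is /i/ (a front vowel), it takes -ek, giving *kitohwiek*.

eglanooz, kitohwiek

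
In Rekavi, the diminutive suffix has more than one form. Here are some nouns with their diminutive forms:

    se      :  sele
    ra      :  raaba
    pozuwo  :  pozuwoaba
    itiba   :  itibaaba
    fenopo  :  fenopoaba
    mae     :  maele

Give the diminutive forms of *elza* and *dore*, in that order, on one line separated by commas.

elzaaba, dorele

Looking at the last vowel of each stem: -le when the last vowel of the stem is a front vowel (*se*, *mae*); -aba when the last vowel of the stem is a back vowel (*ra*, *pozuwo*, *itiba*, *fenopo*).
Since the last vowel of *elza* is /a/ (a back vowel), it takes -aba, giving *elzaaba*.
*dore*: last vowel = /e/, a front vowel → -le → *dorele*.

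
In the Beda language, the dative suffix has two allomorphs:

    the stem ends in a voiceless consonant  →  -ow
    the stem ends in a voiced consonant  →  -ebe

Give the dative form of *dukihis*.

dukihisow

*dukihis* — final consonant /s/ (voiceless) → -ow → *dukihisow*.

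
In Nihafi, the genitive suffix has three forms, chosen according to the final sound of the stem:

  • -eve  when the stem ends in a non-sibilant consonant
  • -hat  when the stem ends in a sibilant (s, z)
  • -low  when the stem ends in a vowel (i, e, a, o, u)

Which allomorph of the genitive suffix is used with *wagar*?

-eve

*wagar* — final sound /r/ (a non-sibilant consonant) → -eve.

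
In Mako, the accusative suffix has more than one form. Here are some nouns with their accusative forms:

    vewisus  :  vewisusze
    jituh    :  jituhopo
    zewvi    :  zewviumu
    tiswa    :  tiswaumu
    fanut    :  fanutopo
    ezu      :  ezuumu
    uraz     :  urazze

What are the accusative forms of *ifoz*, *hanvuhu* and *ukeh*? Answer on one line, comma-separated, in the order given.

ifozze, hanvuhuumu, ukehopo

The alternation tracks the final sound of the stem — -ze when the stem ends in a sibilant (*vewisus*, *uraz*); -opo when the stem ends in a non-sibilant consonant (*jituh*, *fanut*); -umu when the stem ends in a vowel (*zewvi*, *tiswa*, *ezu*).
*ifoz* — final sound /z/ (a sibilant) → -ze → *ifozze*.
*hanvuhu* — final sound /u/ (a vowel) → -umu → *hanvuhuumu*.
*ukeh*: final sound = /h/, a non-sibilant consonant → -opo → *ukehopo*.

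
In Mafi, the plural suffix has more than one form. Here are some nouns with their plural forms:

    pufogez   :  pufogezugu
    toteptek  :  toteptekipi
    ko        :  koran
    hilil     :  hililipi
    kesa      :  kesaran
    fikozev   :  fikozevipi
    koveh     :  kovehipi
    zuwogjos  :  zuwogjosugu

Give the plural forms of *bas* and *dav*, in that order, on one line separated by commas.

basugu, davipi

Looking at the final sound of each stem: -ugu when the stem ends in a sibilant (*pufogez*, *zuwogjos*); -ipi when the stem ends in a non-sibilant consonant (*toteptek*, *hilil*, *fikozev*, *koveh*); -ran when the stem ends in a vowel (*ko*, *kesa*).
*bas*: final sound = /s/, a sibilant → -ugu → *basugu*.
*dav*: final sound = /v/, a non-sibilant consonant → -ipi → *davipi*.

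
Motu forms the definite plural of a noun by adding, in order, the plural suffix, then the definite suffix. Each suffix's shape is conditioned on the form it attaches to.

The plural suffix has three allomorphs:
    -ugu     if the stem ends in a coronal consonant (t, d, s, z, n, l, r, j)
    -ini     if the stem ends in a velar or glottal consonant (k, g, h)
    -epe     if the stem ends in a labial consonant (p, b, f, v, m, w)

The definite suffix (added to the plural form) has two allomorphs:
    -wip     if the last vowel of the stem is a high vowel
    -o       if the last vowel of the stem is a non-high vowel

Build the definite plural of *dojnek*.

dojnekiniwip

The final consonant of *dojnek* is /k/, which is velar/glottal, so the plural suffix is -ini, giving *dojnekini*.
The plural form *dojnekini* — last vowel /i/ (a high vowel) → -wip → *dojnekiniwip*.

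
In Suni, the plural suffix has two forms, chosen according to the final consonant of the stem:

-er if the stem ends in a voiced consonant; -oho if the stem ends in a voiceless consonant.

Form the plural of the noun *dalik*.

dalikoho

*dalik*: final consonant = /k/, voiceless → -oho → *dalikoho*.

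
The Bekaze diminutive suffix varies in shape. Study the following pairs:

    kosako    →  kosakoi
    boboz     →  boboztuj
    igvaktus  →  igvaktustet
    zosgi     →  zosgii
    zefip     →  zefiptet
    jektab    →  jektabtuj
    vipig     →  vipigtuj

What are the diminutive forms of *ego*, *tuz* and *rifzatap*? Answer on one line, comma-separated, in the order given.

egoi, tuztuj, rifzataptet

The pattern is voicing of the final sound: -tet when the stem ends in a voiceless consonant (*igvaktus*, *zefip*); -tuj when the stem ends in a voiced consonant (*boboz*, *jektab*, *vipig*); -i when the stem ends in a vowel (*kosako*, *zosgi*).
The final sound of *ego* is /o/, which is a vowel, so the suffix is -i, giving *egoi*.
The final sound of *tuz* is /z/, which is a voiced consonant, so the suffix is -tuj, giving *tuztuj*.
*rifzatap* — final sound /p/ (a voiceless consonant) → -tet → *rifzataptet*.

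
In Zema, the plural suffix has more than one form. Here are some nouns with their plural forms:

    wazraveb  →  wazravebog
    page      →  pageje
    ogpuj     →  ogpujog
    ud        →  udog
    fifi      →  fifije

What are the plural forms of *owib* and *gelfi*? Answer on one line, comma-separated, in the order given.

owibog, gelfije

Looking at the final sound of each stem: -og when the stem ends in a consonant (*wazraveb*, *ogpuj*, *ud*); -je when the stem ends in a vowel (*page*, *fifi*).
The final sound of *owib* is /b/, which is a consonant, so the suffix is -og, giving *owibog*.
The final sound of *gelfi* is /i/, which is a vowel, so the suffix is -je, giving *gelfije*.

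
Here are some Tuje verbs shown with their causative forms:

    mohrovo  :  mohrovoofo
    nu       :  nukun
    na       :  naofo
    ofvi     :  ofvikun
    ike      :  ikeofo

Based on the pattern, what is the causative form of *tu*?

tukun

The suffix is conditioned by the last vowel: -kun when the last vowel of the stem is a high vowel (*nu*, *ofvi*); -ofo when the last vowel of the stem is a non-high vowel (*mohrovo*, *na*, *ike*).
Since the last vowel of *tu* is /u/ (a high vowel), it takes -kun, giving *tukun*.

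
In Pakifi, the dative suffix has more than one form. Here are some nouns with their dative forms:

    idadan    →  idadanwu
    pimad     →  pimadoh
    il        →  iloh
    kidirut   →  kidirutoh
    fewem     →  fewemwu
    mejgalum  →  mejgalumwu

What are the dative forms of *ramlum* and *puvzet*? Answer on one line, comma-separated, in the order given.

The suffix is conditioned by the final consonant: -wu when the stem ends in a nasal (*idadan*, *fewem*, *mejgalum*); -oh when the stem ends in a non-nasal consonant (*pimad*, *il*, *kidirut*).
*ramlum*: final consonant = /m/, a nasal → -wu → *ramlumwu*.
The final consonant of *puvzet* is /t/, which is non-nasal, so the suffix is -oh, giving *puvzetoh*.

ramlumwu, puvzetoh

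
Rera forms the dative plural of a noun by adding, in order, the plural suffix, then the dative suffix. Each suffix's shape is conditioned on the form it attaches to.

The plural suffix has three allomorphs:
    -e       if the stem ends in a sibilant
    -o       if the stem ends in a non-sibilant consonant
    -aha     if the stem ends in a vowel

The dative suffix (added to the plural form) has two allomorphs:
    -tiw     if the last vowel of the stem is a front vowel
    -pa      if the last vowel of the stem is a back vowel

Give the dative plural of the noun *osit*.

The final sound of *osit* is /t/, which is a non-sibilant consonant, so the plural suffix is -o, giving *osito*.
Since the last vowel of the plural form *osito* is /o/ (a back vowel), it takes -pa, giving *ositopa*.

ositopa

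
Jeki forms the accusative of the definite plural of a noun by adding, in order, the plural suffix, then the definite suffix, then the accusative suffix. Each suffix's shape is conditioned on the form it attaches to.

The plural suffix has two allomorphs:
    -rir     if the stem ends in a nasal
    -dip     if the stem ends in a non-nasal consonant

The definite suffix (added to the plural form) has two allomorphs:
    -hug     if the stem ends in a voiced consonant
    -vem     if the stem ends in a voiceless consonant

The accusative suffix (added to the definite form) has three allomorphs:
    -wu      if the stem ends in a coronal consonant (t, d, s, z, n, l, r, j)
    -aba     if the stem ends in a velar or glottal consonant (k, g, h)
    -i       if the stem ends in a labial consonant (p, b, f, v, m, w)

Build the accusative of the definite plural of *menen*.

Since the final consonant of *menen* is /n/ (a nasal), it takes -rir, giving *menenrir*.
The final consonant of the plural form *menenrir* is /r/, which is voiced, so the definite suffix is -hug, giving *menenrirhug*.
The definite form *menenrirhug* — final consonant /g/ (velar/glottal) → -aba → *menenrirhugaba*.

menenrirhugaba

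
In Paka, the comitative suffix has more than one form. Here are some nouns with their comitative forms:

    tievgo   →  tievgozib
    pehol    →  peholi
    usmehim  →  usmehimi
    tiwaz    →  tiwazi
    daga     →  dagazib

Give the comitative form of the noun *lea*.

The alternation tracks the final sound of the stem — -i when the stem ends in a consonant (*pehol*, *usmehim*, *tiwaz*); -zib when the stem ends in a vowel (*tievgo*, *daga*).
*lea*: final sound = /a/, a vowel → -zib → *leazib*.

leazib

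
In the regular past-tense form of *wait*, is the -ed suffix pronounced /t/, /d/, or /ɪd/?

The stem *wait* ends in /t/ or /d/.
The -ed suffix is realized as /ɪd/ after /t, d/; as /t/ after other voiceless consonants; and as /d/ after other voiced sounds.
So -ed on *wait* is pronounced /ɪd/.

/ɪd/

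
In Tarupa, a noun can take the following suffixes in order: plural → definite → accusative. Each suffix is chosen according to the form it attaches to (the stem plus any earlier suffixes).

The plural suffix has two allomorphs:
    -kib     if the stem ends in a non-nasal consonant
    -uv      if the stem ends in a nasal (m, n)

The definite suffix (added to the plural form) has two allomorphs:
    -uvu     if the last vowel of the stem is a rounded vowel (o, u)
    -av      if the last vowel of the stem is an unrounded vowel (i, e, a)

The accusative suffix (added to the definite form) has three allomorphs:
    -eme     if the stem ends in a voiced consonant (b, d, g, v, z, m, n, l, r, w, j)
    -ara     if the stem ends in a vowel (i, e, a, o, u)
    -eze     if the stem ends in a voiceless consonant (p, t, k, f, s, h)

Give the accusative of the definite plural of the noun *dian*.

*dian* — final consonant /n/ (a nasal) → -uv → *dianuv*.
Since the last vowel of the plural form *dianuv* is /u/ (a rounded vowel), it takes -uvu, giving *dianuvuvu*.
The definite form *dianuvuvu* — final sound /u/ (a vowel) → -ara → *dianuvuvuara*.

dianuvuvuara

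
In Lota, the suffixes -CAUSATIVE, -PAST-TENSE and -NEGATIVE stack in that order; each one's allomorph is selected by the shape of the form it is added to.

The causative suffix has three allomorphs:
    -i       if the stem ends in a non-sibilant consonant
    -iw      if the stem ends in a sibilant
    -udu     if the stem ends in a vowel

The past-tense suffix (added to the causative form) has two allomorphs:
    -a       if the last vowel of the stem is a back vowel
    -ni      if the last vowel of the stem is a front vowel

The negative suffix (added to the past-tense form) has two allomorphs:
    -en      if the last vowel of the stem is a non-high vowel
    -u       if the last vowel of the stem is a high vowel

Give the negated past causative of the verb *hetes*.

*hetes*: final sound = /s/, a sibilant → -iw → *hetesiw*.
The last vowel of the causative form *hetesiw* is /i/, which is a front vowel, so the past-tense suffix is -ni, giving *hetesiwni*.
The past-tense form *hetesiwni*: last vowel = /i/, a high vowel → -u → *hetesiwniu*.

hetesiwniu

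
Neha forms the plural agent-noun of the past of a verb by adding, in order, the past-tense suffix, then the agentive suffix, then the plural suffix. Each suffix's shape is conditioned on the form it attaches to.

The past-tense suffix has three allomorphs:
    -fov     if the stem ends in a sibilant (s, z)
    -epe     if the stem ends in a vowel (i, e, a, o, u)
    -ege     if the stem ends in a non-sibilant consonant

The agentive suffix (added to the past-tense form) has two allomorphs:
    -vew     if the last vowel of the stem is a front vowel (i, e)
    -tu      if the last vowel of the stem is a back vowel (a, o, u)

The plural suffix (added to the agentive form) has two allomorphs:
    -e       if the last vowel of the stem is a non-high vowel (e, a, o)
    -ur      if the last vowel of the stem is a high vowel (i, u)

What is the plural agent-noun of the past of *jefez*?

jefezfovtuur

*jefez*: final sound = /z/, a sibilant → -fov → *jefezfov*.
Since the last vowel of the past-tense form *jefezfov* is /o/ (a back vowel), it takes -tu, giving *jefezfovtu*.
The last vowel of the agentive form *jefezfovtu* is /u/, which is a high vowel, so the plural suffix is -ur, giving *jefezfovtuur*.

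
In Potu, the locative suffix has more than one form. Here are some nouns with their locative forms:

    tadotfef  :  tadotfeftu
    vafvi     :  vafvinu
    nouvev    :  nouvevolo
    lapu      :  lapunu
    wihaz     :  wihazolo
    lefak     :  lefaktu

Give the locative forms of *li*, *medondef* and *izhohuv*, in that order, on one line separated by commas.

The suffix is conditioned by the final sound: -tu when the stem ends in a voiceless consonant (*tadotfef*, *lefak*); -olo when the stem ends in a voiced consonant (*nouvev*, *wihaz*); -nu when the stem ends in a vowel (*vafvi*, *lapu*).
The final sound of *li* is /i/, which is a vowel, so the suffix is -nu, giving *linu*.
The final sound of *medondef* is /f/, which is a voiceless consonant, so the suffix is -tu, giving *medondeftu*.
The final sound of *izhohuv* is /v/, which is a voiced consonant, so the suffix is -olo, giving *izhohuvolo*.

linu, medondeftu, izhohuvolo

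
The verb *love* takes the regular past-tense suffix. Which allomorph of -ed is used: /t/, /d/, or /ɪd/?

/d/

The stem *love* ends in a voiced sound other than /d/.
The -ed suffix is realized as /ɪd/ after /t, d/; as /t/ after other voiceless consonants; and as /d/ after other voiced sounds.
So -ed on *love* is pronounced /d/.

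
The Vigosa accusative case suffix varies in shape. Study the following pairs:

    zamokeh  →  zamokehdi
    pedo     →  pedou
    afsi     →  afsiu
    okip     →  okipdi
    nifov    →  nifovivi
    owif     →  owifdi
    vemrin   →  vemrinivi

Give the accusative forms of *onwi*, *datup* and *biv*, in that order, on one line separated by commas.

onwiu, datupdi, bivivi

Looking at the final sound of each stem: -di when the stem ends in a voiceless consonant (*zamokeh*, *okip*, *owif*); -ivi when the stem ends in a voiced consonant (*nifov*, *vemrin*); -u when the stem ends in a vowel (*pedo*, *afsi*).
The final sound of *onwi* is /i/, which is a vowel, so the suffix is -u, giving *onwiu*.
The final sound of *datup* is /p/, which is a voiceless consonant, so the suffix is -di, giving *datupdi*.
Since the final sound of *biv* is /v/ (a voiced consonant), it takes -ivi, giving *bivivi*.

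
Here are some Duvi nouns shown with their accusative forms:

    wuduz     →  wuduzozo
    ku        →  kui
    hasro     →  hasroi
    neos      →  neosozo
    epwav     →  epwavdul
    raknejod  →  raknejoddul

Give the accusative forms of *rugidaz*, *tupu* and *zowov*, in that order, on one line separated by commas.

rugidazozo, tupui, zowovdul

The alternation tracks the final sound of the stem — -ozo when the stem ends in a sibilant (*wuduz*, *neos*); -dul when the stem ends in a non-sibilant consonant (*epwav*, *raknejod*); -i when the stem ends in a vowel (*ku*, *hasro*).
Since the final sound of *rugidaz* is /z/ (a sibilant), it takes -ozo, giving *rugidazozo*.
*tupu* — final sound /u/ (a vowel) → -i → *tupui*.
The final sound of *zowov* is /v/, which is a non-sibilant consonant, so the suffix is -dul, giving *zowovdul*.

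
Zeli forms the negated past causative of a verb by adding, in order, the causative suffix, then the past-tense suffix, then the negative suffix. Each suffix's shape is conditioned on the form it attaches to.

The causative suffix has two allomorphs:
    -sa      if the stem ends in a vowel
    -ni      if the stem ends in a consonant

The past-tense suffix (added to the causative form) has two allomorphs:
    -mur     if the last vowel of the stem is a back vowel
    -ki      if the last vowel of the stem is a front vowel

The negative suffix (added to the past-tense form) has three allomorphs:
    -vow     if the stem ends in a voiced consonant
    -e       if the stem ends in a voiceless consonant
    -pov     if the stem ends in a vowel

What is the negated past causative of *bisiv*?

*bisiv*: final sound = /v/, a consonant → -ni → *bisivni*.
The causative form *bisivni*: last vowel = /i/, a front vowel → -ki → *bisivniki*.
The final sound of the past-tense form *bisivniki* is /i/, which is a vowel, so the negative suffix is -pov, giving *bisivnikipov*.

bisivnikipov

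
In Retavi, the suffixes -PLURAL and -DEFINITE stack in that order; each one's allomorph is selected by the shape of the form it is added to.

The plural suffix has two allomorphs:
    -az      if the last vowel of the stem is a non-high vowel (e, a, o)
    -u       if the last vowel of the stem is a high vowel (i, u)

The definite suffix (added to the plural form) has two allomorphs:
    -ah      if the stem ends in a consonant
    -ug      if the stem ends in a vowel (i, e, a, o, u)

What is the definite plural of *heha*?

The last vowel of *heha* is /a/, which is a non-high vowel, so the plural suffix is -az, giving *hehaaz*.
The final sound of the plural form *hehaaz* is /z/, which is a consonant, so the definite suffix is -ah, giving *hehaazah*.

hehaazah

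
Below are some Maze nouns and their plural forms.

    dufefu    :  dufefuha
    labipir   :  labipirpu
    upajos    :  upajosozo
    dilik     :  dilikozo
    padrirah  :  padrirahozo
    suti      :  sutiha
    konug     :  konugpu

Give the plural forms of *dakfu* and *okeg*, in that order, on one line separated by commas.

dakfuha, okegpu

The alternation tracks the final sound of the stem — -ozo when the stem ends in a voiceless consonant (*upajos*, *dilik*, *padrirah*); -pu when the stem ends in a voiced consonant (*labipir*, *konug*); -ha when the stem ends in a vowel (*dufefu*, *suti*).
*dakfu*: final sound = /u/, a vowel → -ha → *dakfuha*.
*okeg* — final sound /g/ (a voiced consonant) → -pu → *okegpu*.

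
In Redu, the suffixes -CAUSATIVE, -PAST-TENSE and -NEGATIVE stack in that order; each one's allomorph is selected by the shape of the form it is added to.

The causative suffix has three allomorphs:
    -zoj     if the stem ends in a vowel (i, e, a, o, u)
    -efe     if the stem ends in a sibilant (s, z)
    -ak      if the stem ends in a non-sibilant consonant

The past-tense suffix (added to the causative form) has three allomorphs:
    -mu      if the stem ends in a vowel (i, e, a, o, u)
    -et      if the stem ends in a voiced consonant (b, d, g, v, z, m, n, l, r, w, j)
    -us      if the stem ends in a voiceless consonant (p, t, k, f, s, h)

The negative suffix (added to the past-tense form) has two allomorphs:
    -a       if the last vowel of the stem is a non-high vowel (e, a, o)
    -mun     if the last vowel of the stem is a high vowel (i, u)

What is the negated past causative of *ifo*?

ifozojeta

*ifo* — final sound /o/ (a vowel) → -zoj → *ifozoj*.
The causative form *ifozoj* — final sound /j/ (a voiced consonant) → -et → *ifozojet*.
The last vowel of the past-tense form *ifozojet* is /e/, which is a non-high vowel, so the negative suffix is -a, giving *ifozojeta*.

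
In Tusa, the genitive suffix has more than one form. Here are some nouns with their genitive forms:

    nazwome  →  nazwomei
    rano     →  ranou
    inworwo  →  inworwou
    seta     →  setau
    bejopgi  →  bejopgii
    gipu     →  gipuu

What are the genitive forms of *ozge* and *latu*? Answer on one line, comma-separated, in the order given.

The alternation tracks the last vowel of the stem — -i when the last vowel of the stem is a front vowel (*nazwome*, *bejopgi*); -u when the last vowel of the stem is a back vowel (*rano*, *inworwo*, *seta*, *gipu*).
The last vowel of *ozge* is /e/, which is a front vowel, so the suffix is -i, giving *ozgei*.
*latu* — last vowel /u/ (a back vowel) → -u → *latuu*.

ozgei, latuu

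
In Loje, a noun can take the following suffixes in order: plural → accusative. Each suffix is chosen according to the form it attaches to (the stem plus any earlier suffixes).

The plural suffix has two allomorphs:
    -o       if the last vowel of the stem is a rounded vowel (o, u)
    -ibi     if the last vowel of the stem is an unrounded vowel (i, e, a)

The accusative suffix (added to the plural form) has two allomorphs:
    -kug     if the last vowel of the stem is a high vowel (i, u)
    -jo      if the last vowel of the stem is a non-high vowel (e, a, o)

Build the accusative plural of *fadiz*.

fadizibikug

The last vowel of *fadiz* is /i/, which is an unrounded vowel, so the plural suffix is -ibi, giving *fadizibi*.
The plural form *fadizibi* — last vowel /i/ (a high vowel) → -kug → *fadizibikug*.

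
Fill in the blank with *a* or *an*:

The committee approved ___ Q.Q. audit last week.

a

The indefinite article is chosen by the initial *sound* of the following word, not its spelling.
The initialism *Q.Q.* is read letter by letter; the first letter, Q, is pronounced /kjuː/, which begins with a consonant sound.
So the article is *a*: The committee approved a Q.Q. audit last week.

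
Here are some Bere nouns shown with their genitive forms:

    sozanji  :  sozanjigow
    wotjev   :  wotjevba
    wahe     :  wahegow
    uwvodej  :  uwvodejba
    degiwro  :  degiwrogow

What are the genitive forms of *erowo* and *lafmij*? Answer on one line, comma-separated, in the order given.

The suffix is conditioned by the final sound: -ba when the stem ends in a consonant (*wotjev*, *uwvodej*); -gow when the stem ends in a vowel (*sozanji*, *wahe*, *degiwro*).
*erowo* — final sound /o/ (a vowel) → -gow → *erowogow*.
The final sound of *lafmij* is /j/, which is a consonant, so the suffix is -ba, giving *lafmijba*.

erowogow, lafmijba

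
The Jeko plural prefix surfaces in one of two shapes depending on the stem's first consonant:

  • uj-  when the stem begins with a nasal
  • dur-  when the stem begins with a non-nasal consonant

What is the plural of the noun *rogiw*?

durrogiw

*rogiw* — first consonant /r/ (non-nasal) → dur- → *durrogiw*.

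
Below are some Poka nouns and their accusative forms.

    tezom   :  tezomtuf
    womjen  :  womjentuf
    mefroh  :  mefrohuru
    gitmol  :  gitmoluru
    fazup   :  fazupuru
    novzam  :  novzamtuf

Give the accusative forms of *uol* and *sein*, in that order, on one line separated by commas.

uoluru, seintuf

The alternation tracks the final consonant of the stem — -tuf when the stem ends in a nasal (*tezom*, *womjen*, *novzam*); -uru when the stem ends in a non-nasal consonant (*mefroh*, *gitmol*, *fazup*).
The final consonant of *uol* is /l/, which is non-nasal, so the suffix is -uru, giving *uoluru*.
Since the final consonant of *sein* is /n/ (a nasal), it takes -tuf, giving *seintuf*.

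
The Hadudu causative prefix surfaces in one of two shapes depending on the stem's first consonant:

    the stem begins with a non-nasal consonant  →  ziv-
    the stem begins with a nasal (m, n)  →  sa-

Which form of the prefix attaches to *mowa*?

*mowa*: first consonant = /m/, a nasal → sa-.

sa-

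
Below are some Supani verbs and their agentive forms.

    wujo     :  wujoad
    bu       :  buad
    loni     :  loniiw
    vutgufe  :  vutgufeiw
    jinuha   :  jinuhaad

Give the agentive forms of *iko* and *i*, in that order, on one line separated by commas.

ikoad, iiw

The suffix is conditioned by the last vowel: -iw when the last vowel of the stem is a front vowel (*loni*, *vutgufe*); -ad when the last vowel of the stem is a back vowel (*wujo*, *bu*, *jinuha*).
The last vowel of *iko* is /o/, which is a back vowel, so the suffix is -ad, giving *ikoad*.
*i*: last vowel = /i/, a front vowel → -iw → *iiw*.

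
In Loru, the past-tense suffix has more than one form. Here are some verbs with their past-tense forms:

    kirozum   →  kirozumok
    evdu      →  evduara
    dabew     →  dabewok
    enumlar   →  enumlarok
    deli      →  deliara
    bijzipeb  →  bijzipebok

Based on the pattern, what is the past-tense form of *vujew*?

vujewok

Looking at the final sound of each stem: -ok when the stem ends in a consonant (*kirozum*, *dabew*, *enumlar*, *bijzipeb*); -ara when the stem ends in a vowel (*evdu*, *deli*).
Since the final sound of *vujew* is /w/ (a consonant), it takes -ok, giving *vujewok*.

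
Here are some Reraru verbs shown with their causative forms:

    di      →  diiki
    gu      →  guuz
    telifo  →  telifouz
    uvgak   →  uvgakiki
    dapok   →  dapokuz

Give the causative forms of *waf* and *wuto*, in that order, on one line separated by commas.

The alternation tracks the last vowel of the stem — -uz when the last vowel of the stem is a rounded vowel (*gu*, *telifo*, *dapok*); -iki when the last vowel of the stem is an unrounded vowel (*di*, *uvgak*).
Since the last vowel of *waf* is /a/ (an unrounded vowel), it takes -iki, giving *wafiki*.
Since the last vowel of *wuto* is /o/ (a rounded vowel), it takes -uz, giving *wutouz*.

wafiki, wutouz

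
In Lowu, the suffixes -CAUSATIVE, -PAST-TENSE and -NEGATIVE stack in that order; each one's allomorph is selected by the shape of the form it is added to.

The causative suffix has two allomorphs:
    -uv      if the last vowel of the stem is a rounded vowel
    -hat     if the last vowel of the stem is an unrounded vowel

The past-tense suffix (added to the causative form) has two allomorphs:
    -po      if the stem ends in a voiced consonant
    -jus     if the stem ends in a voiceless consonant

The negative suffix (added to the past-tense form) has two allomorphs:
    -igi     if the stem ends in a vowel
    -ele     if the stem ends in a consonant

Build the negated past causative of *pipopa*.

*pipopa*: last vowel = /a/, an unrounded vowel → -hat → *pipopahat*.
Since the final consonant of the causative form *pipopahat* is /t/ (voiceless), it takes -jus, giving *pipopahatjus*.
The final sound of the past-tense form *pipopahatjus* is /s/, which is a consonant, so the negative suffix is -ele, giving *pipopahatjusele*.

pipopahatjusele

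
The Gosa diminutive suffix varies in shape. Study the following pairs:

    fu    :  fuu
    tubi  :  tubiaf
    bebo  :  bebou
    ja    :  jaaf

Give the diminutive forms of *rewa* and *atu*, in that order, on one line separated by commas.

The pattern is rounding harmony: -u when the last vowel of the stem is a rounded vowel (*fu*, *bebo*); -af when the last vowel of the stem is an unrounded vowel (*tubi*, *ja*).
Since the last vowel of *rewa* is /a/ (an unrounded vowel), it takes -af, giving *rewaaf*.
*atu*: last vowel = /u/, a rounded vowel → -u → *atuu*.

rewaaf, atuu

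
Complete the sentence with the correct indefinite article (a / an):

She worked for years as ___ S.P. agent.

The indefinite article is chosen by the initial *sound* of the following word, not its spelling.
The initialism *S.P.* is read letter by letter; the first letter, S, is pronounced /ɛs/, which begins with a vowel sound.
So the article is *an*: She worked for years as an S.P. agent.

an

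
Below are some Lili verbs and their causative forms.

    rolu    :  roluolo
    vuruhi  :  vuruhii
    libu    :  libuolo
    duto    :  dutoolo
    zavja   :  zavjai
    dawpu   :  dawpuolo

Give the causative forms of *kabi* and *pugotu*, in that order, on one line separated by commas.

The suffix is conditioned by the last vowel: -olo when the last vowel of the stem is a rounded vowel (*rolu*, *libu*, *duto*, *dawpu*); -i when the last vowel of the stem is an unrounded vowel (*vuruhi*, *zavja*).
The last vowel of *kabi* is /i/, which is an unrounded vowel, so the suffix is -i, giving *kabii*.
*pugotu* — last vowel /u/ (a rounded vowel) → -olo → *pugotuolo*.

kabii, pugotuolo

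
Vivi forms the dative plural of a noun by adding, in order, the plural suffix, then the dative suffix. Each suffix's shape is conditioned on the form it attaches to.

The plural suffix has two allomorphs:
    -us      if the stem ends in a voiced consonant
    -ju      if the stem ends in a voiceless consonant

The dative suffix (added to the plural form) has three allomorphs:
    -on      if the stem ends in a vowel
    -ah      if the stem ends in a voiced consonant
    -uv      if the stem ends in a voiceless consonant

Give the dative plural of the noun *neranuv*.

*neranuv*: final consonant = /v/, voiced → -us → *neranuvus*.
The plural form *neranuvus* — final sound /s/ (a voiceless consonant) → -uv → *neranuvusuv*.

neranuvusuv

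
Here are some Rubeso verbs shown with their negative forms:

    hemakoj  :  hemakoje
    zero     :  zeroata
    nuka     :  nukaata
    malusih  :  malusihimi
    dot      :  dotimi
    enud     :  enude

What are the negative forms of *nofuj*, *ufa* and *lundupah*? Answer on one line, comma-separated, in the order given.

The suffix is conditioned by the final sound: -imi when the stem ends in a voiceless consonant (*malusih*, *dot*); -e when the stem ends in a voiced consonant (*hemakoj*, *enud*); -ata when the stem ends in a vowel (*zero*, *nuka*).
*nofuj* — final sound /j/ (a voiced consonant) → -e → *nofuje*.
Since the final sound of *ufa* is /a/ (a vowel), it takes -ata, giving *ufaata*.
Since the final sound of *lundupah* is /h/ (a voiceless consonant), it takes -imi, giving *lundupahimi*.

nofuje, ufaata, lundupahimi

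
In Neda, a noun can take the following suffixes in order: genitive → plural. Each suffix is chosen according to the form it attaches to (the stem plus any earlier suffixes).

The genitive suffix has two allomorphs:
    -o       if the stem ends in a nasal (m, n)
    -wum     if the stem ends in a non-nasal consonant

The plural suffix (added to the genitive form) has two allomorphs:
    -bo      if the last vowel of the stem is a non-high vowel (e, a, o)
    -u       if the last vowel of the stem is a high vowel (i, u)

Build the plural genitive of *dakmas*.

*dakmas* — final consonant /s/ (non-nasal) → -wum → *dakmaswum*.
The last vowel of the genitive form *dakmaswum* is /u/, which is a high vowel, so the plural suffix is -u, giving *dakmaswumu*.

dakmaswumu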